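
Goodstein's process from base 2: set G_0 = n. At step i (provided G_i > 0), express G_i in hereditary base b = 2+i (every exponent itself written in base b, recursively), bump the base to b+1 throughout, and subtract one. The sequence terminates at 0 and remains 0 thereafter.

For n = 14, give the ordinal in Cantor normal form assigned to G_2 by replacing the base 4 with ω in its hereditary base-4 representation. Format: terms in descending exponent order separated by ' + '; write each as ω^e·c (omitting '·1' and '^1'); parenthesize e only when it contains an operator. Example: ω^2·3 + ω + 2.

i=0: 14 = 2^(2 + 1) + 2^2 + 2 (b=2); 2→3: 3^(3 + 1) + 3^3 + 3 = 111; 111−1 = 110
i=1: 110 = 3^(3 + 1) + 3^3 + 2 (b=3); 3→4: 4^(4 + 1) + 4^4 + 2 = 1282; 1282−1 = 1281
i=2: 1281 = 4^(4 + 1) + 4^4 + 1 (b=4); 4→5: 5^(5 + 1) + 5^5 + 1 = 18751; 18751−1 = 18750

ω^(ω + 1) + ω^ω + 1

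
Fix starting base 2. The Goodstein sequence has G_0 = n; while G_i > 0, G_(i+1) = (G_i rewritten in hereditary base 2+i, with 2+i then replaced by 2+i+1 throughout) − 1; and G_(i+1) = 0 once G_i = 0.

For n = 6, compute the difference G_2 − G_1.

228

G_0=6  [base 2] 2^2 + 2  →[2↦3]→  3^3 + 3 = 30  −1 ⇒ G_1=29
G_1=29  [base 3] 3^3 + 2  →[3↦4]→  4^4 + 2 = 258  −1 ⇒ G_2=257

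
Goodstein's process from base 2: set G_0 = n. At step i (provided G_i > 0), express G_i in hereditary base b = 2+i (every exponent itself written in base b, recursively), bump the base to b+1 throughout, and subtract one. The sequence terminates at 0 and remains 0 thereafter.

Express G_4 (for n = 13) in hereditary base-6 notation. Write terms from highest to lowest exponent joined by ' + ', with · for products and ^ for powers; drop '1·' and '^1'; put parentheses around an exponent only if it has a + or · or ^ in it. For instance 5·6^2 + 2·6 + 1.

[0] 13 ≡ 2^(2 + 1) + 2^2 + 1 (base 2). Lift 3: 109. −1: 108.
[1] 108 ≡ 3^(3 + 1) + 3^3 (base 3). Lift 4: 1280. −1: 1279.
[2] 1279 ≡ 4^(4 + 1) + 3·4^3 + 3·4^2 + 3·4 + 3 (base 4). Lift 5: 16093. −1: 16092.
[3] 16092 ≡ 5^(5 + 1) + 3·5^3 + 3·5^2 + 3·5 + 2 (base 5). Lift 6: 280712. −1: 280711.
[4] 280711 ≡ 6^(6 + 1) + 3·6^3 + 3·6^2 + 3·6 + 1 (base 6). Lift 7: 5765999. −1: 5765998.

6^(6 + 1) + 3·6^3 + 3·6^2 + 3·6 + 1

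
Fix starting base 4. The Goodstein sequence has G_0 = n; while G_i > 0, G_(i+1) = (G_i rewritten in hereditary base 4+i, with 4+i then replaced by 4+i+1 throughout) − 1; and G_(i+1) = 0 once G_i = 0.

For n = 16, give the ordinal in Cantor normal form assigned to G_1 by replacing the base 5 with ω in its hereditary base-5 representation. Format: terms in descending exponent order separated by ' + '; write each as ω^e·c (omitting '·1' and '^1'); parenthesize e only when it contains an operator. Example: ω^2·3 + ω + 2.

ω·4 + 4

G_0 = 16. HB_4(16) = 4^2. Bump = 25. G_1 = 24.
G_1 = 24. HB_5(24) = 4·5 + 4. Bump = 28. G_2 = 27.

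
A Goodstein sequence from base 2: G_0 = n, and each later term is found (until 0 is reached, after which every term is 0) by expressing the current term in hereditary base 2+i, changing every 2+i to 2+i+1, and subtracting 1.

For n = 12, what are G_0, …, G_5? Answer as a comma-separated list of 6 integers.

12, 107, 1065, 15685, 280019, 5764910

base 2: 12 = 2^(2 + 1) + 2^2; at 3: 3^(3 + 1) + 3^3 = 108; next = 107
base 3: 107 = 3^(3 + 1) + 2·3^2 + 2·3 + 2; at 4: 4^(4 + 1) + 2·4^2 + 2·4 + 2 = 1066; next = 1065
base 4: 1065 = 4^(4 + 1) + 2·4^2 + 2·4 + 1; at 5: 5^(5 + 1) + 2·5^2 + 2·5 + 1 = 15686; next = 15685
base 5: 15685 = 5^(5 + 1) + 2·5^2 + 2·5; at 6: 6^(6 + 1) + 2·6^2 + 2·6 = 280020; next = 280019
base 6: 280019 = 6^(6 + 1) + 2·6^2 + 6 + 5; at 7: 7^(7 + 1) + 2·7^2 + 7 + 5 = 5764911; next = 5764910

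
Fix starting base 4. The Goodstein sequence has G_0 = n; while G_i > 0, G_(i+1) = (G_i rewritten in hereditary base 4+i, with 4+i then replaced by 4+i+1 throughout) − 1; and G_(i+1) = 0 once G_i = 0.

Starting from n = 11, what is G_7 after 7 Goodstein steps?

15

(0) 11|_4 = 2·4 + 3 ↦ 2·5 + 3|_5 = 13 ⇒ 12
(1) 12|_5 = 2·5 + 2 ↦ 2·6 + 2|_6 = 14 ⇒ 13
(2) 13|_6 = 2·6 + 1 ↦ 2·7 + 1|_7 = 15 ⇒ 14
(3) 14|_7 = 2·7 ↦ 2·8|_8 = 16 ⇒ 15
(4) 15|_8 = 8 + 7 ↦ 9 + 7|_9 = 16 ⇒ 15
(5) 15|_9 = 9 + 6 ↦ 10 + 6|_10 = 16 ⇒ 15
(6) 15|_10 = 10 + 5 ↦ 11 + 5|_11 = 16 ⇒ 15
(7) 15|_11 = 11 + 4 ↦ 12 + 4|_12 = 16 ⇒ 15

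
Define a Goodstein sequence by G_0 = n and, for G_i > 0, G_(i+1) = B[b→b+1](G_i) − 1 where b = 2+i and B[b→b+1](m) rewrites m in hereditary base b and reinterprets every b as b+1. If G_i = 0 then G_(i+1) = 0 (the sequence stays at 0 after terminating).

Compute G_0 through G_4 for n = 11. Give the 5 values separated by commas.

i=0: 11 = 2^(2 + 1) + 2 + 1 (b=2); 2→3: 3^(3 + 1) + 3 + 1 = 85; 85−1 = 84
i=1: 84 = 3^(3 + 1) + 3 (b=3); 3→4: 4^(4 + 1) + 4 = 1028; 1028−1 = 1027
i=2: 1027 = 4^(4 + 1) + 3 (b=4); 4→5: 5^(5 + 1) + 3 = 15628; 15628−1 = 15627
i=3: 15627 = 5^(5 + 1) + 2 (b=5); 5→6: 6^(6 + 1) + 2 = 279938; 279938−1 = 279937

11, 84, 1027, 15627, 279937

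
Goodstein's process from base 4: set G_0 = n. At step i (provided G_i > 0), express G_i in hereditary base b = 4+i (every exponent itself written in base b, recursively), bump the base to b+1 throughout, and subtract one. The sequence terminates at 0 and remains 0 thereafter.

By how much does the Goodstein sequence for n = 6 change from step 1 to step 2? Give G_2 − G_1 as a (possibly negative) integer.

0

base 4: 6 = 4 + 2; at 5: 5 + 2 = 7; next = 6
base 5: 6 = 5 + 1; at 6: 6 + 1 = 7; next = 6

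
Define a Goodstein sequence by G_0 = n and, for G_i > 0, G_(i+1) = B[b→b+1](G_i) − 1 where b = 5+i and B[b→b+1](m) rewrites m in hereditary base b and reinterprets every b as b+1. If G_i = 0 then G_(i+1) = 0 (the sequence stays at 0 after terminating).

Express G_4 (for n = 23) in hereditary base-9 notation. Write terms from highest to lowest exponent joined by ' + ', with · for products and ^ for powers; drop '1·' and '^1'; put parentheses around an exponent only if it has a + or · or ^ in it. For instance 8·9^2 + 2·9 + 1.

G_0=23  [base 5] 4·5 + 3  →[5↦6]→  4·6 + 3 = 27  −1 ⇒ G_1=26
G_1=26  [base 6] 4·6 + 2  →[6↦7]→  4·7 + 2 = 30  −1 ⇒ G_2=29
G_2=29  [base 7] 4·7 + 1  →[7↦8]→  4·8 + 1 = 33  −1 ⇒ G_3=32
G_3=32  [base 8] 4·8  →[8↦9]→  4·9 = 36  −1 ⇒ G_4=35

3·9 + 8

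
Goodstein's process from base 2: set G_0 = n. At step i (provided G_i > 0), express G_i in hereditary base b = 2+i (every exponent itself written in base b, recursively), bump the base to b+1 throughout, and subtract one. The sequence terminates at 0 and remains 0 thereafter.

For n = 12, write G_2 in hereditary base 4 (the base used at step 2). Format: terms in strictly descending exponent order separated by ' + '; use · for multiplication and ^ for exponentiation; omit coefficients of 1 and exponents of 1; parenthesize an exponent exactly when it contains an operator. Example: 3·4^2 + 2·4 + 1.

(0) 12|_2 = 2^(2 + 1) + 2^2 ↦ 3^(3 + 1) + 3^3|_3 = 108 ⇒ 107
(1) 107|_3 = 3^(3 + 1) + 2·3^2 + 2·3 + 2 ↦ 4^(4 + 1) + 2·4^2 + 2·4 + 2|_4 = 1066 ⇒ 1065

4^(4 + 1) + 2·4^2 + 2·4 + 1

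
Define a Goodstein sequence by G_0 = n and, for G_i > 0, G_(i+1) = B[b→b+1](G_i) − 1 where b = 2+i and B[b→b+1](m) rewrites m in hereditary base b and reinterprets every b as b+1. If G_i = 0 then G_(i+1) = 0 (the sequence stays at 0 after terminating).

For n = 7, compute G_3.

step 0: 7 = 2^2 + 2 + 1; sub 3 for 2: 3^3 + 3 + 1; = 31; G_1 = 31−1 = 30
step 1: 30 = 3^3 + 3; sub 4 for 3: 4^4 + 4; = 260; G_2 = 260−1 = 259
step 2: 259 = 4^4 + 3; sub 5 for 4: 5^5 + 3; = 3128; G_3 = 3128−1 = 3127
step 3: 3127 = 5^5 + 2; sub 6 for 5: 6^6 + 2; = 46658; G_4 = 46658−1 = 46657

3127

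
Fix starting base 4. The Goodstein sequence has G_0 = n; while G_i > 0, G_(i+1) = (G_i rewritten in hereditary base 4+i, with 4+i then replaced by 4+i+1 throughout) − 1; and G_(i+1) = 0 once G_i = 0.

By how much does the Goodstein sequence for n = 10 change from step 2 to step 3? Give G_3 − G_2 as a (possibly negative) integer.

base 4: 10 = 2·4 + 2; at 5: 2·5 + 2 = 12; next = 11
base 5: 11 = 2·5 + 1; at 6: 2·6 + 1 = 13; next = 12
base 6: 12 = 2·6; at 7: 2·7 = 14; next = 13

1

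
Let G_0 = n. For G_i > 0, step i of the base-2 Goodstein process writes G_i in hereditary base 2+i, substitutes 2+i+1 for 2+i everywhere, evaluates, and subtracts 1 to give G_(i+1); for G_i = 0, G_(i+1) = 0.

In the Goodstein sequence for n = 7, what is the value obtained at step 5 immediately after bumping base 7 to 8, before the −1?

16777216

[0] 7 ≡ 2^2 + 2 + 1 (base 2). Lift 3: 31. −1: 30.
[1] 30 ≡ 3^3 + 3 (base 3). Lift 4: 260. −1: 259.
[2] 259 ≡ 4^4 + 3 (base 4). Lift 5: 3128. −1: 3127.
[3] 3127 ≡ 5^5 + 2 (base 5). Lift 6: 46658. −1: 46657.
[4] 46657 ≡ 6^6 + 1 (base 6). Lift 7: 823544. −1: 823543.
[5] 823543 ≡ 7^7 (base 7). Lift 8: 16777216. −1: 16777215.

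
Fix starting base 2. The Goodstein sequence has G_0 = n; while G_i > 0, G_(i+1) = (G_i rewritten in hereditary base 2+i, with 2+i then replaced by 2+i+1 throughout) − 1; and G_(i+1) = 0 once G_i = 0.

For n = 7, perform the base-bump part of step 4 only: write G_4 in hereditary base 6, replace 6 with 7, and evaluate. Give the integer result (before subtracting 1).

823544

G_0=7  [base 2] 2^2 + 2 + 1  →[2↦3]→  3^3 + 3 + 1 = 31  −1 ⇒ G_1=30
G_1=30  [base 3] 3^3 + 3  →[3↦4]→  4^4 + 4 = 260  −1 ⇒ G_2=259
G_2=259  [base 4] 4^4 + 3  →[4↦5]→  5^5 + 3 = 3128  −1 ⇒ G_3=3127
G_3=3127  [base 5] 5^5 + 2  →[5↦6]→  6^6 + 2 = 46658  −1 ⇒ G_4=46657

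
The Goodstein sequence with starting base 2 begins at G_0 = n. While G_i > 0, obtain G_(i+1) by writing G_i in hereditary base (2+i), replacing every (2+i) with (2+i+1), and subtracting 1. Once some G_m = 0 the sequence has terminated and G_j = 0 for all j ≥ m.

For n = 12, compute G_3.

i=0: 12 = 2^(2 + 1) + 2^2 (b=2); 2→3: 3^(3 + 1) + 3^3 = 108; 108−1 = 107
i=1: 107 = 3^(3 + 1) + 2·3^2 + 2·3 + 2 (b=3); 3→4: 4^(4 + 1) + 2·4^2 + 2·4 + 2 = 1066; 1066−1 = 1065
i=2: 1065 = 4^(4 + 1) + 2·4^2 + 2·4 + 1 (b=4); 4→5: 5^(5 + 1) + 2·5^2 + 2·5 + 1 = 15686; 15686−1 = 15685

15685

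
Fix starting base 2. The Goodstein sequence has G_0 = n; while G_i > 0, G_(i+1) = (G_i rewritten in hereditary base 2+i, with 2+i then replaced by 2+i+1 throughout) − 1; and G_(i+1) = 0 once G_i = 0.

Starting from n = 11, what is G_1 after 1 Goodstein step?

i=0: 11 = 2^(2 + 1) + 2 + 1 (b=2); 2→3: 3^(3 + 1) + 3 + 1 = 85; 85−1 = 84
i=1: 84 = 3^(3 + 1) + 3 (b=3); 3→4: 4^(4 + 1) + 4 = 1028; 1028−1 = 1027

84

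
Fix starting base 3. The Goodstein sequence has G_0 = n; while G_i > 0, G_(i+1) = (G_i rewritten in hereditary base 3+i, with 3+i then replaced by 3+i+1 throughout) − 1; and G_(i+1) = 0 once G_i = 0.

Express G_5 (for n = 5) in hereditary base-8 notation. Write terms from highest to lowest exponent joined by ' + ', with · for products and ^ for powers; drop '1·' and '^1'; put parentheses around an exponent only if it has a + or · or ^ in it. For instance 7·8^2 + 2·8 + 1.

3

(0) 5|_3 = 3 + 2 ↦ 4 + 2|_4 = 6 ⇒ 5
(1) 5|_4 = 4 + 1 ↦ 5 + 1|_5 = 6 ⇒ 5
(2) 5|_5 = 5 ↦ 6|_6 = 6 ⇒ 5
(3) 5|_6 = 5 ↦ 5|_7 = 5 ⇒ 4
(4) 4|_7 = 4 ↦ 4|_8 = 4 ⇒ 3
(5) 3|_8 = 3 ↦ 3|_9 = 3 ⇒ 2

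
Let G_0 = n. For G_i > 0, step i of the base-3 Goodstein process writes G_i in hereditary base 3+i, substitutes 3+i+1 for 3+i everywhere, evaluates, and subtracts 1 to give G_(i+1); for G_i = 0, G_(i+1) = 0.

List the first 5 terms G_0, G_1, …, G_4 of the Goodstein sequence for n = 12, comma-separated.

12, 19, 27, 37, 49

step 0: 12 = 3^2 + 3; sub 4 for 3: 4^2 + 4; = 20; G_1 = 20−1 = 19
step 1: 19 = 4^2 + 3; sub 5 for 4: 5^2 + 3; = 28; G_2 = 28−1 = 27
step 2: 27 = 5^2 + 2; sub 6 for 5: 6^2 + 2; = 38; G_3 = 38−1 = 37
step 3: 37 = 6^2 + 1; sub 7 for 6: 7^2 + 1; = 50; G_4 = 50−1 = 49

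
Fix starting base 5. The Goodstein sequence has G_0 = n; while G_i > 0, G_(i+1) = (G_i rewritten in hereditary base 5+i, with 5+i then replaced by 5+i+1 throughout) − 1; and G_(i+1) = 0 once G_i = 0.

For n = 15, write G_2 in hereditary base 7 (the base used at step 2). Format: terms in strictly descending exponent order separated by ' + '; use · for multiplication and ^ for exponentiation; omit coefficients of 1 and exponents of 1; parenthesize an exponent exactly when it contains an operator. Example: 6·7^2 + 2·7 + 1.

2·7 + 4

i=0: 15 = 3·5 (b=5); 5→6: 3·6 = 18; 18−1 = 17
i=1: 17 = 2·6 + 5 (b=6); 6→7: 2·7 + 5 = 19; 19−1 = 18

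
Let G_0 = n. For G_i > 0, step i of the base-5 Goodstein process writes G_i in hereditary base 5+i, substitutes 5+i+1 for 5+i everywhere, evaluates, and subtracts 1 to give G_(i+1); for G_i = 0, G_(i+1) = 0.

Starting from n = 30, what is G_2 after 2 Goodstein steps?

30 —HB5→ 5^2 + 5 —bump→ 6^2 + 6 = 42 —(−1)→ 41
41 —HB6→ 6^2 + 5 —bump→ 7^2 + 5 = 54 —(−1)→ 53
53 —HB7→ 7^2 + 4 —bump→ 8^2 + 4 = 68 —(−1)→ 67

53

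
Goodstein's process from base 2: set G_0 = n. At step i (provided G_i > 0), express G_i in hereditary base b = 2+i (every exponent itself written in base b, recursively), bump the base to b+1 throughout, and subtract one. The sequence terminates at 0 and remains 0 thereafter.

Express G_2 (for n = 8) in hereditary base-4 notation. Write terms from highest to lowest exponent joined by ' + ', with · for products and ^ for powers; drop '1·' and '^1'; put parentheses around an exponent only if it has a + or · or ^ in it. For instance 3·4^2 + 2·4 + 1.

2·4^4 + 2·4^2 + 2·4 + 1

(0) 8|_2 = 2^(2 + 1) ↦ 3^(3 + 1)|_3 = 81 ⇒ 80
(1) 80|_3 = 2·3^3 + 2·3^2 + 2·3 + 2 ↦ 2·4^4 + 2·4^2 + 2·4 + 2|_4 = 554 ⇒ 553
(2) 553|_4 = 2·4^4 + 2·4^2 + 2·4 + 1 ↦ 2·5^5 + 2·5^2 + 2·5 + 1|_5 = 6311 ⇒ 6310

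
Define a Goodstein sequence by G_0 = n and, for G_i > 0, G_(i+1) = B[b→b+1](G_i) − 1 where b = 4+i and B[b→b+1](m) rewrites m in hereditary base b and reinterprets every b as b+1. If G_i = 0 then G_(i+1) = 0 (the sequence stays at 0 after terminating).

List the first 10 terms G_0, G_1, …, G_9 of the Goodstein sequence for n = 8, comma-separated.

(0) 8|_4 = 2·4 ↦ 2·5|_5 = 10 ⇒ 9
(1) 9|_5 = 5 + 4 ↦ 6 + 4|_6 = 10 ⇒ 9
(2) 9|_6 = 6 + 3 ↦ 7 + 3|_7 = 10 ⇒ 9
(3) 9|_7 = 7 + 2 ↦ 8 + 2|_8 = 10 ⇒ 9
(4) 9|_8 = 8 + 1 ↦ 9 + 1|_9 = 10 ⇒ 9
(5) 9|_9 = 9 ↦ 10|_10 = 10 ⇒ 9
(6) 9|_10 = 9 ↦ 9|_11 = 9 ⇒ 8
(7) 8|_11 = 8 ↦ 8|_12 = 8 ⇒ 7
(8) 7|_12 = 7 ↦ 7|_13 = 7 ⇒ 6

8, 9, 9, 9, 9, 9, 9, 8, 7, 6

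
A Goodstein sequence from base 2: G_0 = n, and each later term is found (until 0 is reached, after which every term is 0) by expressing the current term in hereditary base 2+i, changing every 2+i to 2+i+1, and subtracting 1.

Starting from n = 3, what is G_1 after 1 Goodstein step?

G_0=3  [base 2] 2 + 1  →[2↦3]→  3 + 1 = 4  −1 ⇒ G_1=3
G_1=3  [base 3] 3  →[3↦4]→  4 = 4  −1 ⇒ G_2=3

3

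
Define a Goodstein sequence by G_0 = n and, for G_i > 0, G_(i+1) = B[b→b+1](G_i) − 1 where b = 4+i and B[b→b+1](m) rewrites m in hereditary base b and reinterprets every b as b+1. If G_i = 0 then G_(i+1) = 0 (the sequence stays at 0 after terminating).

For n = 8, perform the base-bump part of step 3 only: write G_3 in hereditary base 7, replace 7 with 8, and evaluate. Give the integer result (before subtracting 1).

[0] 8 ≡ 2·4 (base 4). Lift 5: 10. −1: 9.
[1] 9 ≡ 5 + 4 (base 5). Lift 6: 10. −1: 9.
[2] 9 ≡ 6 + 3 (base 6). Lift 7: 10. −1: 9.
[3] 9 ≡ 7 + 2 (base 7). Lift 8: 10. −1: 9.

10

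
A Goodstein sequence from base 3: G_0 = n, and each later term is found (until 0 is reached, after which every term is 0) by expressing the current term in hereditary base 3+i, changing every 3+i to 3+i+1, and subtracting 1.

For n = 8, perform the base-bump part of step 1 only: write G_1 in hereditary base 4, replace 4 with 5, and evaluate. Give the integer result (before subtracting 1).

(0) 8|_3 = 2·3 + 2 ↦ 2·4 + 2|_4 = 10 ⇒ 9
(1) 9|_4 = 2·4 + 1 ↦ 2·5 + 1|_5 = 11 ⇒ 10

11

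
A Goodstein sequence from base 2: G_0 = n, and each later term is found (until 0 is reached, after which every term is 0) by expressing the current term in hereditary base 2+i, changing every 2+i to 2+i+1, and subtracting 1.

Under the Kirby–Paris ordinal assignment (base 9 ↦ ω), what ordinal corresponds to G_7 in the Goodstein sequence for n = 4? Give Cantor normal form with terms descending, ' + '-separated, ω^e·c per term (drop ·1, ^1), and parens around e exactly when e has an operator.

ω^2·2 + ω + 2

step 0: 4 = 2^2; sub 3 for 2: 3^3; = 27; G_1 = 27−1 = 26
step 1: 26 = 2·3^2 + 2·3 + 2; sub 4 for 3: 2·4^2 + 2·4 + 2; = 42; G_2 = 42−1 = 41
step 2: 41 = 2·4^2 + 2·4 + 1; sub 5 for 4: 2·5^2 + 2·5 + 1; = 61; G_3 = 61−1 = 60
step 3: 60 = 2·5^2 + 2·5; sub 6 for 5: 2·6^2 + 2·6; = 84; G_4 = 84−1 = 83
step 4: 83 = 2·6^2 + 6 + 5; sub 7 for 6: 2·7^2 + 7 + 5; = 110; G_5 = 110−1 = 109
step 5: 109 = 2·7^2 + 7 + 4; sub 8 for 7: 2·8^2 + 8 + 4; = 140; G_6 = 140−1 = 139
step 6: 139 = 2·8^2 + 8 + 3; sub 9 for 8: 2·9^2 + 9 + 3; = 174; G_7 = 174−1 = 173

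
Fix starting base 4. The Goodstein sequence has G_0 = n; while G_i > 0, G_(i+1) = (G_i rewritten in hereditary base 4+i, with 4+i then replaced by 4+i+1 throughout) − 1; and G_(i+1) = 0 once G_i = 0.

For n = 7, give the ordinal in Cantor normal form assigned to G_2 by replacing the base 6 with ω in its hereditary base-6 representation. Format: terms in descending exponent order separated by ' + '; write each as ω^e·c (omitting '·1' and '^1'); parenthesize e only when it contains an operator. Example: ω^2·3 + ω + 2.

ω + 1

base 4: 7 = 4 + 3; at 5: 5 + 3 = 8; next = 7
base 5: 7 = 5 + 2; at 6: 6 + 2 = 8; next = 7
base 6: 7 = 6 + 1; at 7: 7 + 1 = 8; next = 7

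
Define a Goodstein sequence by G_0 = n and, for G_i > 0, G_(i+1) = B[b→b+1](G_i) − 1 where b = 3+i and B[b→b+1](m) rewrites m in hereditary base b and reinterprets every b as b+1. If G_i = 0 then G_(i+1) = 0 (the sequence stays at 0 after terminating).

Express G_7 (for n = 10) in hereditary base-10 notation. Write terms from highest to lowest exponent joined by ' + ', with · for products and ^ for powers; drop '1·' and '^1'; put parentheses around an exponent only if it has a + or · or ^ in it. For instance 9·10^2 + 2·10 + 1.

[0] 10 ≡ 3^2 + 1 (base 3). Lift 4: 17. −1: 16.
[1] 16 ≡ 4^2 (base 4). Lift 5: 25. −1: 24.
[2] 24 ≡ 4·5 + 4 (base 5). Lift 6: 28. −1: 27.
[3] 27 ≡ 4·6 + 3 (base 6). Lift 7: 31. −1: 30.
[4] 30 ≡ 4·7 + 2 (base 7). Lift 8: 34. −1: 33.
[5] 33 ≡ 4·8 + 1 (base 8). Lift 9: 37. −1: 36.
[6] 36 ≡ 4·9 (base 9). Lift 10: 40. −1: 39.
[7] 39 ≡ 3·10 + 9 (base 10). Lift 11: 42. −1: 41.

3·10 + 9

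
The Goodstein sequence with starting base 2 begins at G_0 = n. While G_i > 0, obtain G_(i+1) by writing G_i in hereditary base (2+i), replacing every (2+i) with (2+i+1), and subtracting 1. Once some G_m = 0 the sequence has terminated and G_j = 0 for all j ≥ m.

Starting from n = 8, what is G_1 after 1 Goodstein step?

80

step 0: 8 = 2^(2 + 1); sub 3 for 2: 3^(3 + 1); = 81; G_1 = 81−1 = 80
step 1: 80 = 2·3^3 + 2·3^2 + 2·3 + 2; sub 4 for 3: 2·4^4 + 2·4^2 + 2·4 + 2; = 554; G_2 = 554−1 = 553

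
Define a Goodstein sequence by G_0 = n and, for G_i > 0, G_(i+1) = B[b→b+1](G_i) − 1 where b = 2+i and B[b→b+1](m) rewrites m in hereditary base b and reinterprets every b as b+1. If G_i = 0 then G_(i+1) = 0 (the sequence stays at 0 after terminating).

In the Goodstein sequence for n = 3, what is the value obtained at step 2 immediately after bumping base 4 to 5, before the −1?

base 2: 3 = 2 + 1; at 3: 3 + 1 = 4; next = 3
base 3: 3 = 3; at 4: 4 = 4; next = 3
base 4: 3 = 3; at 5: 3 = 3; next = 2

3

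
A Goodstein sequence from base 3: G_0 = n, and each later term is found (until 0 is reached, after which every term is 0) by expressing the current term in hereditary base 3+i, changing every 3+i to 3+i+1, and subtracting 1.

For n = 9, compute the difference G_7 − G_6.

[0] 9 ≡ 3^2 (base 3). Lift 4: 16. −1: 15.
[1] 15 ≡ 3·4 + 3 (base 4). Lift 5: 18. −1: 17.
[2] 17 ≡ 3·5 + 2 (base 5). Lift 6: 20. −1: 19.
[3] 19 ≡ 3·6 + 1 (base 6). Lift 7: 22. −1: 21.
[4] 21 ≡ 3·7 (base 7). Lift 8: 24. −1: 23.
[5] 23 ≡ 2·8 + 7 (base 8). Lift 9: 25. −1: 24.
[6] 24 ≡ 2·9 + 6 (base 9). Lift 10: 26. −1: 25.

1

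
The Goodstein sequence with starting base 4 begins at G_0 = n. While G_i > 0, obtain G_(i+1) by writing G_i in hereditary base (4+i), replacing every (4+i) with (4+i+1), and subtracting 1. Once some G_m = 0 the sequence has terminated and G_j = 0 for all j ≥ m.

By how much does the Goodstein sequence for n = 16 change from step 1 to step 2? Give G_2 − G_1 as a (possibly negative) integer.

(0) 16|_4 = 4^2 ↦ 5^2|_5 = 25 ⇒ 24
(1) 24|_5 = 4·5 + 4 ↦ 4·6 + 4|_6 = 28 ⇒ 27

3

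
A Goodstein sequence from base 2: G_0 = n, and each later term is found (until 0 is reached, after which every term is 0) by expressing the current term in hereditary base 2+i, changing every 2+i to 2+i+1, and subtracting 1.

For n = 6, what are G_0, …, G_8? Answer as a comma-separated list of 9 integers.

6, 29, 257, 3125, 46655, 98039, 187243, 332147, 555551

step 0: 6 = 2^2 + 2; sub 3 for 2: 3^3 + 3; = 30; G_1 = 30−1 = 29
step 1: 29 = 3^3 + 2; sub 4 for 3: 4^4 + 2; = 258; G_2 = 258−1 = 257
step 2: 257 = 4^4 + 1; sub 5 for 4: 5^5 + 1; = 3126; G_3 = 3126−1 = 3125
step 3: 3125 = 5^5; sub 6 for 5: 6^6; = 46656; G_4 = 46656−1 = 46655
step 4: 46655 = 5·6^5 + 5·6^4 + 5·6^3 + 5·6^2 + 5·6 + 5; sub 7 for 6: 5·7^5 + 5·7^4 + 5·7^3 + 5·7^2 + 5·7 + 5; = 98040; G_5 = 98040−1 = 98039
step 5: 98039 = 5·7^5 + 5·7^4 + 5·7^3 + 5·7^2 + 5·7 + 4; sub 8 for 7: 5·8^5 + 5·8^4 + 5·8^3 + 5·8^2 + 5·8 + 4; = 187244; G_6 = 187244−1 = 187243
step 6: 187243 = 5·8^5 + 5·8^4 + 5·8^3 + 5·8^2 + 5·8 + 3; sub 9 for 8: 5·9^5 + 5·9^4 + 5·9^3 + 5·9^2 + 5·9 + 3; = 332148; G_7 = 332148−1 = 332147
step 7: 332147 = 5·9^5 + 5·9^4 + 5·9^3 + 5·9^2 + 5·9 + 2; sub 10 for 9: 5·10^5 + 5·10^4 + 5·10^3 + 5·10^2 + 5·10 + 2; = 555552; G_8 = 555552−1 = 555551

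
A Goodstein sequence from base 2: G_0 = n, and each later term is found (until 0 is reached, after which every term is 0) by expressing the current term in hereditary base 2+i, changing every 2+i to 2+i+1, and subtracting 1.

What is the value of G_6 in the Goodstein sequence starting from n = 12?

(0) 12|_2 = 2^(2 + 1) + 2^2 ↦ 3^(3 + 1) + 3^3|_3 = 108 ⇒ 107
(1) 107|_3 = 3^(3 + 1) + 2·3^2 + 2·3 + 2 ↦ 4^(4 + 1) + 2·4^2 + 2·4 + 2|_4 = 1066 ⇒ 1065
(2) 1065|_4 = 4^(4 + 1) + 2·4^2 + 2·4 + 1 ↦ 5^(5 + 1) + 2·5^2 + 2·5 + 1|_5 = 15686 ⇒ 15685
(3) 15685|_5 = 5^(5 + 1) + 2·5^2 + 2·5 ↦ 6^(6 + 1) + 2·6^2 + 2·6|_6 = 280020 ⇒ 280019
(4) 280019|_6 = 6^(6 + 1) + 2·6^2 + 6 + 5 ↦ 7^(7 + 1) + 2·7^2 + 7 + 5|_7 = 5764911 ⇒ 5764910
(5) 5764910|_7 = 7^(7 + 1) + 2·7^2 + 7 + 4 ↦ 8^(8 + 1) + 2·8^2 + 8 + 4|_8 = 134217868 ⇒ 134217867

134217867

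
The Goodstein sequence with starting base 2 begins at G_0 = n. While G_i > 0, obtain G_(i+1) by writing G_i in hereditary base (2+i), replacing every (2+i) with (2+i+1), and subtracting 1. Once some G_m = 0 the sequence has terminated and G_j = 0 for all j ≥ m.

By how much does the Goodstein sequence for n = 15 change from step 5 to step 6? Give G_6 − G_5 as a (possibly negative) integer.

(0) 15|_2 = 2^(2 + 1) + 2^2 + 2 + 1 ↦ 3^(3 + 1) + 3^3 + 3 + 1|_3 = 112 ⇒ 111
(1) 111|_3 = 3^(3 + 1) + 3^3 + 3 ↦ 4^(4 + 1) + 4^4 + 4|_4 = 1284 ⇒ 1283
(2) 1283|_4 = 4^(4 + 1) + 4^4 + 3 ↦ 5^(5 + 1) + 5^5 + 3|_5 = 18753 ⇒ 18752
(3) 18752|_5 = 5^(5 + 1) + 5^5 + 2 ↦ 6^(6 + 1) + 6^6 + 2|_6 = 326594 ⇒ 326593
(4) 326593|_6 = 6^(6 + 1) + 6^6 + 1 ↦ 7^(7 + 1) + 7^7 + 1|_7 = 6588345 ⇒ 6588344
(5) 6588344|_7 = 7^(7 + 1) + 7^7 ↦ 8^(8 + 1) + 8^8|_8 = 150994944 ⇒ 150994943

144406599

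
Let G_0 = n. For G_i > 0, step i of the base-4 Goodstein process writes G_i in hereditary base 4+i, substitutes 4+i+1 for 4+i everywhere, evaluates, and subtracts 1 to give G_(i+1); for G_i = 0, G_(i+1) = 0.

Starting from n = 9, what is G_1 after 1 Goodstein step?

10

step 0: 9 = 2·4 + 1; sub 5 for 4: 2·5 + 1; = 11; G_1 = 11−1 = 10
step 1: 10 = 2·5; sub 6 for 5: 2·6; = 12; G_2 = 12−1 = 11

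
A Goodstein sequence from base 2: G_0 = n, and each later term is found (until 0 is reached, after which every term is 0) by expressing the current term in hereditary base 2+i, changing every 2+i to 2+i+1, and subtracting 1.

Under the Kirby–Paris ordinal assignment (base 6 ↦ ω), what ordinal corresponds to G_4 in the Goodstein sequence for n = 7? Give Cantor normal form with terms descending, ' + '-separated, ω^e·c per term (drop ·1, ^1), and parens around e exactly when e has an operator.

[0] 7 ≡ 2^2 + 2 + 1 (base 2). Lift 3: 31. −1: 30.
[1] 30 ≡ 3^3 + 3 (base 3). Lift 4: 260. −1: 259.
[2] 259 ≡ 4^4 + 3 (base 4). Lift 5: 3128. −1: 3127.
[3] 3127 ≡ 5^5 + 2 (base 5). Lift 6: 46658. −1: 46657.
[4] 46657 ≡ 6^6 + 1 (base 6). Lift 7: 823544. −1: 823543.

ω^ω + 1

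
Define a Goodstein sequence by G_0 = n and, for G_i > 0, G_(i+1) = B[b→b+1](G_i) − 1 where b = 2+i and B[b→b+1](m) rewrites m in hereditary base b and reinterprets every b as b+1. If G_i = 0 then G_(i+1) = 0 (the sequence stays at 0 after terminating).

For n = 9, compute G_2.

1023

[0] 9 ≡ 2^(2 + 1) + 1 (base 2). Lift 3: 82. −1: 81.
[1] 81 ≡ 3^(3 + 1) (base 3). Lift 4: 1024. −1: 1023.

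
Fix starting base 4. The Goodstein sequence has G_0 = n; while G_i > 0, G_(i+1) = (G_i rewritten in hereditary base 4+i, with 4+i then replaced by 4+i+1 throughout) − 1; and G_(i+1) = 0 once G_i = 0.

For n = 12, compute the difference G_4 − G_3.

G_0=12  [base 4] 3·4  →[4↦5]→  3·5 = 15  −1 ⇒ G_1=14
G_1=14  [base 5] 2·5 + 4  →[5↦6]→  2·6 + 4 = 16  −1 ⇒ G_2=15
G_2=15  [base 6] 2·6 + 3  →[6↦7]→  2·7 + 3 = 17  −1 ⇒ G_3=16
G_3=16  [base 7] 2·7 + 2  →[7↦8]→  2·8 + 2 = 18  −1 ⇒ G_4=17

1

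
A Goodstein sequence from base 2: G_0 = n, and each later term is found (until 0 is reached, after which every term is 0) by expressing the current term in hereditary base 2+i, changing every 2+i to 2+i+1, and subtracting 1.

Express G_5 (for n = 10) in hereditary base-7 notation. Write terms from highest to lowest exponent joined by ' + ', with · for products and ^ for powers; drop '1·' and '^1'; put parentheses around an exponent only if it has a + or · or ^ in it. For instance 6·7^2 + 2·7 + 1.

5·7^7 + 5·7^5 + 5·7^4 + 5·7^3 + 5·7^2 + 5·7 + 4

i=0: 10 = 2^(2 + 1) + 2 (b=2); 2→3: 3^(3 + 1) + 3 = 84; 84−1 = 83
i=1: 83 = 3^(3 + 1) + 2 (b=3); 3→4: 4^(4 + 1) + 2 = 1026; 1026−1 = 1025
i=2: 1025 = 4^(4 + 1) + 1 (b=4); 4→5: 5^(5 + 1) + 1 = 15626; 15626−1 = 15625
i=3: 15625 = 5^(5 + 1) (b=5); 5→6: 6^(6 + 1) = 279936; 279936−1 = 279935
i=4: 279935 = 5·6^6 + 5·6^5 + 5·6^4 + 5·6^3 + 5·6^2 + 5·6 + 5 (b=6); 6→7: 5·7^7 + 5·7^5 + 5·7^4 + 5·7^3 + 5·7^2 + 5·7 + 5 = 4215755; 4215755−1 = 4215754
i=5: 4215754 = 5·7^7 + 5·7^5 + 5·7^4 + 5·7^3 + 5·7^2 + 5·7 + 4 (b=7); 7→8: 5·8^8 + 5·8^5 + 5·8^4 + 5·8^3 + 5·8^2 + 5·8 + 4 = 84073324; 84073324−1 = 84073323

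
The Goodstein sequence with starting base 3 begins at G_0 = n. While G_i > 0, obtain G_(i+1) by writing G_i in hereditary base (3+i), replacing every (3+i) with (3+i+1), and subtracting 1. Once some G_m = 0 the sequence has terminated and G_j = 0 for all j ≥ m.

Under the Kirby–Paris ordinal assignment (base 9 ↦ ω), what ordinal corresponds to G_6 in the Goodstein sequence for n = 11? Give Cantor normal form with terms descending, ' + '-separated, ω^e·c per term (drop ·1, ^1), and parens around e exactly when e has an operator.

ω·5 + 2

base 3: 11 = 3^2 + 2; at 4: 4^2 + 2 = 18; next = 17
base 4: 17 = 4^2 + 1; at 5: 5^2 + 1 = 26; next = 25
base 5: 25 = 5^2; at 6: 6^2 = 36; next = 35
base 6: 35 = 5·6 + 5; at 7: 5·7 + 5 = 40; next = 39
base 7: 39 = 5·7 + 4; at 8: 5·8 + 4 = 44; next = 43
base 8: 43 = 5·8 + 3; at 9: 5·9 + 3 = 48; next = 47
base 9: 47 = 5·9 + 2; at 10: 5·10 + 2 = 52; next = 51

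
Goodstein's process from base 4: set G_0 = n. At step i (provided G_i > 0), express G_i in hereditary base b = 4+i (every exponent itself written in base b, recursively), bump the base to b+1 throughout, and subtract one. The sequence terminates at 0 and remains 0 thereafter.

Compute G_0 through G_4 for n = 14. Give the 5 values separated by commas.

base 4: 14 = 3·4 + 2; at 5: 3·5 + 2 = 17; next = 16
base 5: 16 = 3·5 + 1; at 6: 3·6 + 1 = 19; next = 18
base 6: 18 = 3·6; at 7: 3·7 = 21; next = 20
base 7: 20 = 2·7 + 6; at 8: 2·8 + 6 = 22; next = 21

14, 16, 18, 20, 21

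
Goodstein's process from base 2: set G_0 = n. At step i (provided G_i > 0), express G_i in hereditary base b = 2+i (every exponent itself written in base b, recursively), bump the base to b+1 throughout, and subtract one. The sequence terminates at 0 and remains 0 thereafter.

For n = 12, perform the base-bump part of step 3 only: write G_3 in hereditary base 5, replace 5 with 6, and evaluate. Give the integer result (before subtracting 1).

280020

[0] 12 ≡ 2^(2 + 1) + 2^2 (base 2). Lift 3: 108. −1: 107.
[1] 107 ≡ 3^(3 + 1) + 2·3^2 + 2·3 + 2 (base 3). Lift 4: 1066. −1: 1065.
[2] 1065 ≡ 4^(4 + 1) + 2·4^2 + 2·4 + 1 (base 4). Lift 5: 15686. −1: 15685.
[3] 15685 ≡ 5^(5 + 1) + 2·5^2 + 2·5 (base 5). Lift 6: 280020. −1: 280019.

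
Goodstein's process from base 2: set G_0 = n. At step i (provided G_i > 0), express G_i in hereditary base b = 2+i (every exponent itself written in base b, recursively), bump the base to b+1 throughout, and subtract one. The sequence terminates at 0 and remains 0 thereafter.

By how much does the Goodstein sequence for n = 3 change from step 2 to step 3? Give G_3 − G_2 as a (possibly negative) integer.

[0] 3 ≡ 2 + 1 (base 2). Lift 3: 4. −1: 3.
[1] 3 ≡ 3 (base 3). Lift 4: 4. −1: 3.
[2] 3 ≡ 3 (base 4). Lift 5: 3. −1: 2.

-1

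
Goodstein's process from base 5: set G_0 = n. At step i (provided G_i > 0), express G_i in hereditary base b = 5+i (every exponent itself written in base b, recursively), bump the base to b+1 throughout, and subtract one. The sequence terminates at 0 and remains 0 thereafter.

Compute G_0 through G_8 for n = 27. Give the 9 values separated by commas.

G_0 = 27. HB_5(27) = 5^2 + 2. Bump = 38. G_1 = 37.
G_1 = 37. HB_6(37) = 6^2 + 1. Bump = 50. G_2 = 49.
G_2 = 49. HB_7(49) = 7^2. Bump = 64. G_3 = 63.
G_3 = 63. HB_8(63) = 7·8 + 7. Bump = 70. G_4 = 69.
G_4 = 69. HB_9(69) = 7·9 + 6. Bump = 76. G_5 = 75.
G_5 = 75. HB_10(75) = 7·10 + 5. Bump = 82. G_6 = 81.
G_6 = 81. HB_11(81) = 7·11 + 4. Bump = 88. G_7 = 87.
G_7 = 87. HB_12(87) = 7·12 + 3. Bump = 94. G_8 = 93.

27, 37, 49, 63, 69, 75, 81, 87, 93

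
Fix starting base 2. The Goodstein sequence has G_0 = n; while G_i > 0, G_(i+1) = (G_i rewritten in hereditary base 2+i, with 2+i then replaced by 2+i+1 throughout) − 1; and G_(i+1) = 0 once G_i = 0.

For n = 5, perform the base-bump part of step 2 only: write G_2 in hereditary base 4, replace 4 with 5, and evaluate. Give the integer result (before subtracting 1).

[0] 5 ≡ 2^2 + 1 (base 2). Lift 3: 28. −1: 27.
[1] 27 ≡ 3^3 (base 3). Lift 4: 256. −1: 255.
[2] 255 ≡ 3·4^3 + 3·4^2 + 3·4 + 3 (base 4). Lift 5: 468. −1: 467.

468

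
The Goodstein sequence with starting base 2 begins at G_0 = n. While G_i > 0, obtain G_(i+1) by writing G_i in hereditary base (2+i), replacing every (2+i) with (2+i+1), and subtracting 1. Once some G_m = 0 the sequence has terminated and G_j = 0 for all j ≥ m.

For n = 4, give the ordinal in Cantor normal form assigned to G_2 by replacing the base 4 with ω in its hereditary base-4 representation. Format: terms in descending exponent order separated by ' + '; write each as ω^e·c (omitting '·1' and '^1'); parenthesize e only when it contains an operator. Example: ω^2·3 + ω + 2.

4 —HB2→ 2^2 —bump→ 3^3 = 27 —(−1)→ 26
26 —HB3→ 2·3^2 + 2·3 + 2 —bump→ 2·4^2 + 2·4 + 2 = 42 —(−1)→ 41
41 —HB4→ 2·4^2 + 2·4 + 1 —bump→ 2·5^2 + 2·5 + 1 = 61 —(−1)→ 60

ω^2·2 + ω·2 + 1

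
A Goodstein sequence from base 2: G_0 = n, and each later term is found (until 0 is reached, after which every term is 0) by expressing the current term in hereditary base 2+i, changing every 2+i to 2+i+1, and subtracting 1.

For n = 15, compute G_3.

[0] 15 ≡ 2^(2 + 1) + 2^2 + 2 + 1 (base 2). Lift 3: 112. −1: 111.
[1] 111 ≡ 3^(3 + 1) + 3^3 + 3 (base 3). Lift 4: 1284. −1: 1283.
[2] 1283 ≡ 4^(4 + 1) + 4^4 + 3 (base 4). Lift 5: 18753. −1: 18752.
[3] 18752 ≡ 5^(5 + 1) + 5^5 + 2 (base 5). Lift 6: 326594. −1: 326593.

18752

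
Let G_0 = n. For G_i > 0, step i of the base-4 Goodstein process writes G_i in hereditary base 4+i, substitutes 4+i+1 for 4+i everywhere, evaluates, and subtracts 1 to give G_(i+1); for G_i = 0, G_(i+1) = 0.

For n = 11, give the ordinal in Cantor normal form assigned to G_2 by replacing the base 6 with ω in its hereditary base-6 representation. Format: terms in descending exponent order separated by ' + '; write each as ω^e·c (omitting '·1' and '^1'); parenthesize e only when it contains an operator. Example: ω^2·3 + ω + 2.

G_0=11  [base 4] 2·4 + 3  →[4↦5]→  2·5 + 3 = 13  −1 ⇒ G_1=12
G_1=12  [base 5] 2·5 + 2  →[5↦6]→  2·6 + 2 = 14  −1 ⇒ G_2=13
G_2=13  [base 6] 2·6 + 1  →[6↦7]→  2·7 + 1 = 15  −1 ⇒ G_3=14

ω·2 + 1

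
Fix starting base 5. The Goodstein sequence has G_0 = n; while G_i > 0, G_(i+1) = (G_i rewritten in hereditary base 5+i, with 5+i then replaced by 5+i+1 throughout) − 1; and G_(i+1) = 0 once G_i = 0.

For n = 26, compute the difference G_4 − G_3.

5

i=0: 26 = 5^2 + 1 (b=5); 5→6: 6^2 + 1 = 37; 37−1 = 36
i=1: 36 = 6^2 (b=6); 6→7: 7^2 = 49; 49−1 = 48
i=2: 48 = 6·7 + 6 (b=7); 7→8: 6·8 + 6 = 54; 54−1 = 53
i=3: 53 = 6·8 + 5 (b=8); 8→9: 6·9 + 5 = 59; 59−1 = 58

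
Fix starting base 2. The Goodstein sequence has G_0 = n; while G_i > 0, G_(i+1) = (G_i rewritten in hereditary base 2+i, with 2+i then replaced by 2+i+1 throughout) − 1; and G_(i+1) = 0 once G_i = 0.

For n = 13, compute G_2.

step 0: 13 = 2^(2 + 1) + 2^2 + 1; sub 3 for 2: 3^(3 + 1) + 3^3 + 1; = 109; G_1 = 109−1 = 108
step 1: 108 = 3^(3 + 1) + 3^3; sub 4 for 3: 4^(4 + 1) + 4^4; = 1280; G_2 = 1280−1 = 1279
step 2: 1279 = 4^(4 + 1) + 3·4^3 + 3·4^2 + 3·4 + 3; sub 5 for 4: 5^(5 + 1) + 3·5^3 + 3·5^2 + 3·5 + 3; = 16093; G_3 = 16093−1 = 16092

1279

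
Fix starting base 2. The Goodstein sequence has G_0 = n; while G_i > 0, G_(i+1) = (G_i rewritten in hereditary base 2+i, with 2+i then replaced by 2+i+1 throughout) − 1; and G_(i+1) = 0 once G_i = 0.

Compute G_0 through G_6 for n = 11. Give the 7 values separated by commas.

11, 84, 1027, 15627, 279937, 5764801, 134217727

i=0: 11 = 2^(2 + 1) + 2 + 1 (b=2); 2→3: 3^(3 + 1) + 3 + 1 = 85; 85−1 = 84
i=1: 84 = 3^(3 + 1) + 3 (b=3); 3→4: 4^(4 + 1) + 4 = 1028; 1028−1 = 1027
i=2: 1027 = 4^(4 + 1) + 3 (b=4); 4→5: 5^(5 + 1) + 3 = 15628; 15628−1 = 15627
i=3: 15627 = 5^(5 + 1) + 2 (b=5); 5→6: 6^(6 + 1) + 2 = 279938; 279938−1 = 279937
i=4: 279937 = 6^(6 + 1) + 1 (b=6); 6→7: 7^(7 + 1) + 1 = 5764802; 5764802−1 = 5764801
i=5: 5764801 = 7^(7 + 1) (b=7); 7→8: 8^(8 + 1) = 134217728; 134217728−1 = 134217727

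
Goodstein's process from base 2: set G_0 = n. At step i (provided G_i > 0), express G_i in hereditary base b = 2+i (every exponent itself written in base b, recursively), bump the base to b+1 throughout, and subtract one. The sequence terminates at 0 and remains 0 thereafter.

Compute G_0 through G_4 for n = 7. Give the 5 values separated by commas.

[0] 7 ≡ 2^2 + 2 + 1 (base 2). Lift 3: 31. −1: 30.
[1] 30 ≡ 3^3 + 3 (base 3). Lift 4: 260. −1: 259.
[2] 259 ≡ 4^4 + 3 (base 4). Lift 5: 3128. −1: 3127.
[3] 3127 ≡ 5^5 + 2 (base 5). Lift 6: 46658. −1: 46657.

7, 30, 259, 3127, 46657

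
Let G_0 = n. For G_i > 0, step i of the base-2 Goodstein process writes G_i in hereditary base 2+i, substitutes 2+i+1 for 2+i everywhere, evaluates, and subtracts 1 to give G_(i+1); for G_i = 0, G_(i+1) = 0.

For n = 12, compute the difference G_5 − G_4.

5484891

[0] 12 ≡ 2^(2 + 1) + 2^2 (base 2). Lift 3: 108. −1: 107.
[1] 107 ≡ 3^(3 + 1) + 2·3^2 + 2·3 + 2 (base 3). Lift 4: 1066. −1: 1065.
[2] 1065 ≡ 4^(4 + 1) + 2·4^2 + 2·4 + 1 (base 4). Lift 5: 15686. −1: 15685.
[3] 15685 ≡ 5^(5 + 1) + 2·5^2 + 2·5 (base 5). Lift 6: 280020. −1: 280019.
[4] 280019 ≡ 6^(6 + 1) + 2·6^2 + 6 + 5 (base 6). Lift 7: 5764911. −1: 5764910.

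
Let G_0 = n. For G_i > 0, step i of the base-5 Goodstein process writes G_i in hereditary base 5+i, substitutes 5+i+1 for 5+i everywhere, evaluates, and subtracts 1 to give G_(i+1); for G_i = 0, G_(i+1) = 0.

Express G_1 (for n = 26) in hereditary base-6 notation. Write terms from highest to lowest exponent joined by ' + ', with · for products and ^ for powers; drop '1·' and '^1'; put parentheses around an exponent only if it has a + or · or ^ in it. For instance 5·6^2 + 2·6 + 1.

(0) 26|_5 = 5^2 + 1 ↦ 6^2 + 1|_6 = 37 ⇒ 36
(1) 36|_6 = 6^2 ↦ 7^2|_7 = 49 ⇒ 48

6^2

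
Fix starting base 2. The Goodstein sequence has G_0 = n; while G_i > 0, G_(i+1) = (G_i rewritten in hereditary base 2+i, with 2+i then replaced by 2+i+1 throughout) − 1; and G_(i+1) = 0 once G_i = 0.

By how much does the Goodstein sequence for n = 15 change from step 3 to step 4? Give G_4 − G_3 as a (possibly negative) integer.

G_0=15  [base 2] 2^(2 + 1) + 2^2 + 2 + 1  →[2↦3]→  3^(3 + 1) + 3^3 + 3 + 1 = 112  −1 ⇒ G_1=111
G_1=111  [base 3] 3^(3 + 1) + 3^3 + 3  →[3↦4]→  4^(4 + 1) + 4^4 + 4 = 1284  −1 ⇒ G_2=1283
G_2=1283  [base 4] 4^(4 + 1) + 4^4 + 3  →[4↦5]→  5^(5 + 1) + 5^5 + 3 = 18753  −1 ⇒ G_3=18752
G_3=18752  [base 5] 5^(5 + 1) + 5^5 + 2  →[5↦6]→  6^(6 + 1) + 6^6 + 2 = 326594  −1 ⇒ G_4=326593

307841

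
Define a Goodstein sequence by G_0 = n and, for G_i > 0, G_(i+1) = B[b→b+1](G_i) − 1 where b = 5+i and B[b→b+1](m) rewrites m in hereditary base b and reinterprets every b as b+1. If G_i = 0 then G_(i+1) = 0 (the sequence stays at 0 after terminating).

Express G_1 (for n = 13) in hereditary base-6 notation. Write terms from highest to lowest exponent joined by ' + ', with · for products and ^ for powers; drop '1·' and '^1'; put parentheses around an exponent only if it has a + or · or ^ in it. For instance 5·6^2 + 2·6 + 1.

i=0: 13 = 2·5 + 3 (b=5); 5→6: 2·6 + 3 = 15; 15−1 = 14
i=1: 14 = 2·6 + 2 (b=6); 6→7: 2·7 + 2 = 16; 16−1 = 15

2·6 + 2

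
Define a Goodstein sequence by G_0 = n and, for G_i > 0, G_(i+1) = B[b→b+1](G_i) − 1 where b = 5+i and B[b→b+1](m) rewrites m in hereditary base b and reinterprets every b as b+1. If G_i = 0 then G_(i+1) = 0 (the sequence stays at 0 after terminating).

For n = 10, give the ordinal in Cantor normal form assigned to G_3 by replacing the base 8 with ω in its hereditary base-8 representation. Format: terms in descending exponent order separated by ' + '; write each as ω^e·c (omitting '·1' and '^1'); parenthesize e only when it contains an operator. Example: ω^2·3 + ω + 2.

ω + 3

G_0=10  [base 5] 2·5  →[5↦6]→  2·6 = 12  −1 ⇒ G_1=11
G_1=11  [base 6] 6 + 5  →[6↦7]→  7 + 5 = 12  −1 ⇒ G_2=11
G_2=11  [base 7] 7 + 4  →[7↦8]→  8 + 4 = 12  −1 ⇒ G_3=11
G_3=11  [base 8] 8 + 3  →[8↦9]→  9 + 3 = 12  −1 ⇒ G_4=11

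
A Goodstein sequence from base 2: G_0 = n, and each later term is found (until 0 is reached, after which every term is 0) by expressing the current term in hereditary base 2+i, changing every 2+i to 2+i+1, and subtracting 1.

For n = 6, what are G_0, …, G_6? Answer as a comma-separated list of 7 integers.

[0] 6 ≡ 2^2 + 2 (base 2). Lift 3: 30. −1: 29.
[1] 29 ≡ 3^3 + 2 (base 3). Lift 4: 258. −1: 257.
[2] 257 ≡ 4^4 + 1 (base 4). Lift 5: 3126. −1: 3125.
[3] 3125 ≡ 5^5 (base 5). Lift 6: 46656. −1: 46655.
[4] 46655 ≡ 5·6^5 + 5·6^4 + 5·6^3 + 5·6^2 + 5·6 + 5 (base 6). Lift 7: 98040. −1: 98039.
[5] 98039 ≡ 5·7^5 + 5·7^4 + 5·7^3 + 5·7^2 + 5·7 + 4 (base 7). Lift 8: 187244. −1: 187243.

6, 29, 257, 3125, 46655, 98039, 187243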